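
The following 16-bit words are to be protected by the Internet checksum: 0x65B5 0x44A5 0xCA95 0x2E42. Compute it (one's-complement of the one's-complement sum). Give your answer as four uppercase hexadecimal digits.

One's-complement addition (fold any carry out of bit 15 back into bit 0):
  0x65B5 + 0x44A5 = 0x0AA5A
  0xAA5A + 0xCA95 = 0x174EF → wrap carry → 0x74F0
  0x74F0 + 0x2E42 = 0x0A332
One's-complement sum = 0xA332.
Checksum = ~0xA332 & 0xFFFF = 0x5CCD.

5CCD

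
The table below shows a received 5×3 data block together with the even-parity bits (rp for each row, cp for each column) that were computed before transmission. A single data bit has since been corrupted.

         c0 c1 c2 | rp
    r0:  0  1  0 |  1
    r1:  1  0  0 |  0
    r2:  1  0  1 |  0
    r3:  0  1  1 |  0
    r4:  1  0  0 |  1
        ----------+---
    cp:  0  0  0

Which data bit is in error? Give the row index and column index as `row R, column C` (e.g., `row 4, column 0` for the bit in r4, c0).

row 1, column 0

Recompute each row's even parity and compare to rp:
  r0: data parity 1, sent rp 1 → ok
  r1: data parity 1, sent rp 0 → mismatch
  r2: data parity 0, sent rp 0 → ok
  r3: data parity 0, sent rp 0 → ok
  r4: data parity 1, sent rp 1 → ok
Recompute each column's even parity and compare to cp:
  c0: data parity 1, sent cp 0 → mismatch
  c1: data parity 0, sent cp 0 → ok
  c2: data parity 0, sent cp 0 → ok
Exactly one row (r1) and one column (c0) fail → the flipped bit is at their intersection.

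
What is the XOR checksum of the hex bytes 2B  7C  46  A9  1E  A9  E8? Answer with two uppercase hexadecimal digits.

XOR the bytes together:
  start with 0x2B
  0x2B ⊕ 0x7C = 0x57
  0x57 ⊕ 0x46 = 0x11
  0x11 ⊕ 0xA9 = 0xB8
  0xB8 ⊕ 0x1E = 0xA6
  0xA6 ⊕ 0xA9 = 0x0F
  0x0F ⊕ 0xE8 = 0xE7

E7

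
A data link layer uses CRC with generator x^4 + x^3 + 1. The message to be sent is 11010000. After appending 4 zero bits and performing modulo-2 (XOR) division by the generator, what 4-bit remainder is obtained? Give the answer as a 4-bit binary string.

Append 4 zeros: 110100000000. Divide by 11001 (XOR where the leading bit is 1):
  pos 0: 11010 XOR 11001 = 00011
  pos 3: 11000 XOR 11001 = 00001
  pos 7: 10000 XOR 11001 = 01001
Remainder (last 4 bits) = 1001. This is the CRC / FCS.

1001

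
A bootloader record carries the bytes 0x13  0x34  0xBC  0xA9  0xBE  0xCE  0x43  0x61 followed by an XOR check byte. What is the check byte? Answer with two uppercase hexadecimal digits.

XOR the bytes together:
  start with 0x13
  0x13 ⊕ 0x34 = 0x27
  0x27 ⊕ 0xBC = 0x9B
  0x9B ⊕ 0xA9 = 0x32
  0x32 ⊕ 0xBE = 0x8C
  0x8C ⊕ 0xCE = 0x42
  0x42 ⊕ 0x43 = 0x01
  0x01 ⊕ 0x61 = 0x60

60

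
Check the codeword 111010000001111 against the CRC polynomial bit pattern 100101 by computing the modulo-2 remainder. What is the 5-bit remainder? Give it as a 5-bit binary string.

10001

Modulo-2 division of 111010000001111 by 100101:
  pos 0: 111010 XOR 100101 = 011111
  pos 1: 111110 XOR 100101 = 011011
  pos 2: 110110 XOR 100101 = 010011
  pos 3: 100110 XOR 100101 = 000011
  pos 7: 110011 XOR 100101 = 010110
  pos 8: 101101 XOR 100101 = 001000
Remainder = 10001 (nonzero — an error is detected).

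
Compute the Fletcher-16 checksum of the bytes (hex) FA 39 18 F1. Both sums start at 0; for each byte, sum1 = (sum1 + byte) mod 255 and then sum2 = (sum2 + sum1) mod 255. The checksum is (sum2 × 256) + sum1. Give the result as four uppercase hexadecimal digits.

Running sums (mod 255):
  after byte 0 (FA): sum1=250, sum2=250
  after byte 1 (39): sum1=52, sum2=47
  after byte 2 (18): sum1=76, sum2=123
  after byte 3 (F1): sum1=62, sum2=185
Checksum = sum2·256 + sum1 = 185·256 + 62 = 47422 = 0xB93E.

B93E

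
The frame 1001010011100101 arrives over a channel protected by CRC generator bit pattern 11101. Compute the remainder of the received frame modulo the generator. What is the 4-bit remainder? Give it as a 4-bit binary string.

0000

Modulo-2 division of 1001010011100101 by 11101:
  pos 0: 10010 XOR 11101 = 01111
  pos 1: 11111 XOR 11101 = 00010
  pos 4: 10001 XOR 11101 = 01100
  pos 5: 11001 XOR 11101 = 00100
  pos 7: 10010 XOR 11101 = 01111
  pos 8: 11110 XOR 11101 = 00011
  pos 11: 11101 XOR 11101 = 00000
Remainder = 0000 (zero — the frame passes the CRC check).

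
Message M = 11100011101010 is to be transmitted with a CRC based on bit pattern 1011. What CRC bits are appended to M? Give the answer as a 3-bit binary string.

001

Append 3 zeros: 11100011101010000. Divide by 1011 (XOR where the leading bit is 1):
  pos 0: 1110 XOR 1011 = 0101
  pos 1: 1010 XOR 1011 = 0001
  pos 4: 1011 XOR 1011 = 0000
  pos 8: 1010 XOR 1011 = 0001
  pos 11: 1100 XOR 1011 = 0111
  pos 12: 1110 XOR 1011 = 0101
  pos 13: 1010 XOR 1011 = 0001
Remainder (last 3 bits) = 001. This is the CRC / FCS.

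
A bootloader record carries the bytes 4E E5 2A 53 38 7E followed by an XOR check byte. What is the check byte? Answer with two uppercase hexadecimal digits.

94

XOR the bytes together:
  start with 0x4E
  0x4E ⊕ 0xE5 = 0xAB
  0xAB ⊕ 0x2A = 0x81
  0x81 ⊕ 0x53 = 0xD2
  0xD2 ⊕ 0x38 = 0xEA
  0xEA ⊕ 0x7E = 0x94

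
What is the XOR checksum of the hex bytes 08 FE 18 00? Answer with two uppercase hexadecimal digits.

EE

XOR the bytes together:
  start with 0x08
  0x08 ⊕ 0xFE = 0xF6
  0xF6 ⊕ 0x18 = 0xEE
  0xEE ⊕ 0x00 = 0xEE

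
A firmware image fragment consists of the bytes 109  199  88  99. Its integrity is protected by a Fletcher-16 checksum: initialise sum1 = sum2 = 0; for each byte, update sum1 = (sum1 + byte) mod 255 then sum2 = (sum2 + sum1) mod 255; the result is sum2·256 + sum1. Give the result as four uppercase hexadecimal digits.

21F0

Running sums (mod 255):
  after byte 0 (109): sum1=109, sum2=109
  after byte 1 (199): sum1=53, sum2=162
  after byte 2 (88): sum1=141, sum2=48
  after byte 3 (99): sum1=240, sum2=33
Checksum = sum2·256 + sum1 = 33·256 + 240 = 8688 = 0x21F0.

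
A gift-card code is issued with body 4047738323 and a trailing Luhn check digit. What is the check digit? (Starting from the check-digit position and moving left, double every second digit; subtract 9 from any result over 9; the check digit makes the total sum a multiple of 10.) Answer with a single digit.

2

Partial digits right→left: 3 2 3 8 3 7 7 4 0 4
Double every second digit counting from the check-digit position (so the 1st, 3rd, 5th, ... of the partial from the right).
  doubled (with −9 where >9): 6 6 6 5 0 → sum 23
  kept as-is: 2 8 7 4 4 → sum 25
Total = 23 + 25 = 48.
Check digit = (10 − (48 mod 10)) mod 10 = 2.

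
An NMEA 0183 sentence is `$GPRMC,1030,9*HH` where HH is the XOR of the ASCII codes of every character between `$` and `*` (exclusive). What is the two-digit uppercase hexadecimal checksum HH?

XOR the ASCII codes of the payload characters:
  'G' = 0x47 → acc = 0x47
  'P' = 0x50 → acc = 0x17
  'R' = 0x52 → acc = 0x45
  'M' = 0x4D → acc = 0x08
  'C' = 0x43 → acc = 0x4B
  ',' = 0x2C → acc = 0x67
  '1' = 0x31 → acc = 0x56
  '0' = 0x30 → acc = 0x66
  '3' = 0x33 → acc = 0x55
  '0' = 0x30 → acc = 0x65
  ',' = 0x2C → acc = 0x49
  '9' = 0x39 → acc = 0x70
Checksum = 0x70.

70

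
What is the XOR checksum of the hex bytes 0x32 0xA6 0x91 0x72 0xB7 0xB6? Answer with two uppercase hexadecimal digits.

XOR the bytes together:
  start with 0x32
  0x32 ⊕ 0xA6 = 0x94
  0x94 ⊕ 0x91 = 0x05
  0x05 ⊕ 0x72 = 0x77
  0x77 ⊕ 0xB7 = 0xC0
  0xC0 ⊕ 0xB6 = 0x76

76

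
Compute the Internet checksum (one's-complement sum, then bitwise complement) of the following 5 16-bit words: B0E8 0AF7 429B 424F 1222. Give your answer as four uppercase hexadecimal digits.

One's-complement addition (fold any carry out of bit 15 back into bit 0):
  0xB0E8 + 0x0AF7 = 0x0BBDF
  0xBBDF + 0x429B = 0x0FE7A
  0xFE7A + 0x424F = 0x140C9 → wrap carry → 0x40CA
  0x40CA + 0x1222 = 0x052EC
One's-complement sum = 0x52EC.
Checksum = ~0x52EC & 0xFFFF = 0xAD13.

AD13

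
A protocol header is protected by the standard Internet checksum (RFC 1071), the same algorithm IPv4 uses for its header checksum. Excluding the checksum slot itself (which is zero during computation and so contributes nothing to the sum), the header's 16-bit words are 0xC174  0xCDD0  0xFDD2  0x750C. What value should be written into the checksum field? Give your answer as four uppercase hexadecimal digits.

FDDA

One's-complement addition (fold any carry out of bit 15 back into bit 0):
  0xC174 + 0xCDD0 = 0x18F44 → wrap carry → 0x8F45
  0x8F45 + 0xFDD2 = 0x18D17 → wrap carry → 0x8D18
  0x8D18 + 0x750C = 0x10224 → wrap carry → 0x0225
One's-complement sum = 0x0225.
Checksum = ~0x0225 & 0xFFFF = 0xFDDA.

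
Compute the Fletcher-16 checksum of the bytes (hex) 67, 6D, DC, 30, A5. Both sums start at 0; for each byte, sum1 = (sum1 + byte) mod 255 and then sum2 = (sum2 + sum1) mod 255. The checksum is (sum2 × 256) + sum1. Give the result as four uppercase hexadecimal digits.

5787

Running sums (mod 255):
  after byte 0 (67): sum1=103, sum2=103
  after byte 1 (6D): sum1=212, sum2=60
  after byte 2 (DC): sum1=177, sum2=237
  after byte 3 (30): sum1=225, sum2=207
  after byte 4 (A5): sum1=135, sum2=87
Checksum = sum2·256 + sum1 = 87·256 + 135 = 22407 = 0x5787.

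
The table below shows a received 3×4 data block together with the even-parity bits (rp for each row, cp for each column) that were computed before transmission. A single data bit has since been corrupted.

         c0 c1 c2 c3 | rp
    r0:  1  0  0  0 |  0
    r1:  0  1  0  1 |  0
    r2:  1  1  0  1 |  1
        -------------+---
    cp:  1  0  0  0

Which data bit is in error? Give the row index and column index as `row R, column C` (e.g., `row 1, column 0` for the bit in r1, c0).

Recompute each row's even parity and compare to rp:
  r0: data parity 1, sent rp 0 → mismatch
  r1: data parity 0, sent rp 0 → ok
  r2: data parity 1, sent rp 1 → ok
Recompute each column's even parity and compare to cp:
  c0: data parity 0, sent cp 1 → mismatch
  c1: data parity 0, sent cp 0 → ok
  c2: data parity 0, sent cp 0 → ok
  c3: data parity 0, sent cp 0 → ok
Exactly one row (r0) and one column (c0) fail → the flipped bit is at their intersection.

row 0, column 0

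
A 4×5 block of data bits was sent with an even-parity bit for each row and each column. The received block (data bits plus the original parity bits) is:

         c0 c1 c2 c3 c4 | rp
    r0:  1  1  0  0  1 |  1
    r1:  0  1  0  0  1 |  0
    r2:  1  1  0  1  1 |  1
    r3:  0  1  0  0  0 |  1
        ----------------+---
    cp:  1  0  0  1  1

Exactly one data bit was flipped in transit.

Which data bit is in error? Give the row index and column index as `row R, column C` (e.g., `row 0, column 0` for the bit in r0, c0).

row 2, column 0

Recompute each row's even parity and compare to rp:
  r0: data parity 1, sent rp 1 → ok
  r1: data parity 0, sent rp 0 → ok
  r2: data parity 0, sent rp 1 → mismatch
  r3: data parity 1, sent rp 1 → ok
Recompute each column's even parity and compare to cp:
  c0: data parity 0, sent cp 1 → mismatch
  c1: data parity 0, sent cp 0 → ok
  c2: data parity 0, sent cp 0 → ok
  c3: data parity 1, sent cp 1 → ok
  c4: data parity 1, sent cp 1 → ok
Exactly one row (r2) and one column (c0) fail → the flipped bit is at their intersection.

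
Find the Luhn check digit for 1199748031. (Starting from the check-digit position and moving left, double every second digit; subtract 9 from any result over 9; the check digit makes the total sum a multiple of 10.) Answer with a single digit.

1

Partial digits right→left: 1 3 0 8 4 7 9 9 1 1
Double every second digit counting from the check-digit position (so the 1st, 3rd, 5th, ... of the partial from the right).
  doubled (with −9 where >9): 2 0 8 9 2 → sum 21
  kept as-is: 3 8 7 9 1 → sum 28
Total = 21 + 28 = 49.
Check digit = (10 − (49 mod 10)) mod 10 = 1.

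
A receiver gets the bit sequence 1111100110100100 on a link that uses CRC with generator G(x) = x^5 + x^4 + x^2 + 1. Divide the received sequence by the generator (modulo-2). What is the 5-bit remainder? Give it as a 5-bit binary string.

01000

Modulo-2 division of 1111100110100100 by 110101:
  pos 0: 111110 XOR 110101 = 001011
  pos 2: 101101 XOR 110101 = 011000
  pos 3: 110001 XOR 110101 = 000100
  pos 6: 100010 XOR 110101 = 010111
  pos 7: 101110 XOR 110101 = 011011
  pos 8: 110111 XOR 110101 = 000010
Remainder = 01000 (nonzero — an error is detected).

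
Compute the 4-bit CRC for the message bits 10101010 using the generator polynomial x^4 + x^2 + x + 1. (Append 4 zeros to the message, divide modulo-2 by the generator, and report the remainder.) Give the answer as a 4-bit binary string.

1100

Append 4 zeros: 101010100000. Divide by 10111 (XOR where the leading bit is 1):
  pos 0: 10101 XOR 10111 = 00010
  pos 3: 10010 XOR 10111 = 00101
  pos 5: 10100 XOR 10111 = 00011
Remainder (last 4 bits) = 1100. This is the CRC / FCS.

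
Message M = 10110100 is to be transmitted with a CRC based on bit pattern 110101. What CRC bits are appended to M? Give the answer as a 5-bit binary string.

01001

Append 5 zeros: 1011010000000. Divide by 110101 (XOR where the leading bit is 1):
  pos 0: 101101 XOR 110101 = 011000
  pos 1: 110000 XOR 110101 = 000101
  pos 4: 101000 XOR 110101 = 011101
  pos 5: 111010 XOR 110101 = 001111
  pos 7: 111100 XOR 110101 = 001001
Remainder (last 5 bits) = 01001. This is the CRC / FCS.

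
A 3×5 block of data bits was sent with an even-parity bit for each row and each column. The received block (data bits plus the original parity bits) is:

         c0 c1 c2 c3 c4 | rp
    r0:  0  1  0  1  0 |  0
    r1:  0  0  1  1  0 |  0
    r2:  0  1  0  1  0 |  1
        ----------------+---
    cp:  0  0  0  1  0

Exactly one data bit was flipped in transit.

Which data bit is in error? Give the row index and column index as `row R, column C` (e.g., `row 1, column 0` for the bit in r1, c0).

Recompute each row's even parity and compare to rp:
  r0: data parity 0, sent rp 0 → ok
  r1: data parity 0, sent rp 0 → ok
  r2: data parity 0, sent rp 1 → mismatch
Recompute each column's even parity and compare to cp:
  c0: data parity 0, sent cp 0 → ok
  c1: data parity 0, sent cp 0 → ok
  c2: data parity 1, sent cp 0 → mismatch
  c3: data parity 1, sent cp 1 → ok
  c4: data parity 0, sent cp 0 → ok
Exactly one row (r2) and one column (c2) fail → the flipped bit is at their intersection.

row 2, column 2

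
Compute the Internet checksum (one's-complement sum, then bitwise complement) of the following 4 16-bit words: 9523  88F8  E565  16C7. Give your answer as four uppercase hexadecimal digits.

One's-complement addition (fold any carry out of bit 15 back into bit 0):
  0x9523 + 0x88F8 = 0x11E1B → wrap carry → 0x1E1C
  0x1E1C + 0xE565 = 0x10381 → wrap carry → 0x0382
  0x0382 + 0x16C7 = 0x01A49
One's-complement sum = 0x1A49.
Checksum = ~0x1A49 & 0xFFFF = 0xE5B6.

E5B6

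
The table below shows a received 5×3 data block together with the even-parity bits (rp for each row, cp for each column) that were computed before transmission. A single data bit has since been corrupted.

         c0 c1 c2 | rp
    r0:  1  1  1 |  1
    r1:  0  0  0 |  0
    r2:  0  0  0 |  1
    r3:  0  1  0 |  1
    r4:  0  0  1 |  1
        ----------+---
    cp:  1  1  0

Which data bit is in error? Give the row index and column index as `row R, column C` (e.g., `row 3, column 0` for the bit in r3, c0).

Recompute each row's even parity and compare to rp:
  r0: data parity 1, sent rp 1 → ok
  r1: data parity 0, sent rp 0 → ok
  r2: data parity 0, sent rp 1 → mismatch
  r3: data parity 1, sent rp 1 → ok
  r4: data parity 1, sent rp 1 → ok
Recompute each column's even parity and compare to cp:
  c0: data parity 1, sent cp 1 → ok
  c1: data parity 0, sent cp 1 → mismatch
  c2: data parity 0, sent cp 0 → ok
Exactly one row (r2) and one column (c1) fail → the flipped bit is at their intersection.

row 2, column 1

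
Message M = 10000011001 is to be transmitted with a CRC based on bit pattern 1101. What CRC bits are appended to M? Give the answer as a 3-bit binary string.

100

Append 3 zeros: 10000011001000. Divide by 1101 (XOR where the leading bit is 1):
  pos 0: 1000 XOR 1101 = 0101
  pos 1: 1010 XOR 1101 = 0111
  pos 2: 1110 XOR 1101 = 0011
  pos 4: 1111 XOR 1101 = 0010
  pos 6: 1000 XOR 1101 = 0101
  pos 7: 1011 XOR 1101 = 0110
  pos 8: 1100 XOR 1101 = 0001
Remainder (last 3 bits) = 100. This is the CRC / FCS.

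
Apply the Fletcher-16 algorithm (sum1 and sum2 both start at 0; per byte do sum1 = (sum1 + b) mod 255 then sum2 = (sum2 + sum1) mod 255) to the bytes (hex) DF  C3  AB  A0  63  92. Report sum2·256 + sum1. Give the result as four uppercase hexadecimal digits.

FBE5

Running sums (mod 255):
  after byte 0 (DF): sum1=223, sum2=223
  after byte 1 (C3): sum1=163, sum2=131
  after byte 2 (AB): sum1=79, sum2=210
  after byte 3 (A0): sum1=239, sum2=194
  after byte 4 (63): sum1=83, sum2=22
  after byte 5 (92): sum1=229, sum2=251
Checksum = sum2·256 + sum1 = 251·256 + 229 = 64485 = 0xFBE5.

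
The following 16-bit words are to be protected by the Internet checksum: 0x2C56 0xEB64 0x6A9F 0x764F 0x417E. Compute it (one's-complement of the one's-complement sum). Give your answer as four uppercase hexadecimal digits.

C5D7

One's-complement addition (fold any carry out of bit 15 back into bit 0):
  0x2C56 + 0xEB64 = 0x117BA → wrap carry → 0x17BB
  0x17BB + 0x6A9F = 0x0825A
  0x825A + 0x764F = 0x0F8A9
  0xF8A9 + 0x417E = 0x13A27 → wrap carry → 0x3A28
One's-complement sum = 0x3A28.
Checksum = ~0x3A28 & 0xFFFF = 0xC5D7.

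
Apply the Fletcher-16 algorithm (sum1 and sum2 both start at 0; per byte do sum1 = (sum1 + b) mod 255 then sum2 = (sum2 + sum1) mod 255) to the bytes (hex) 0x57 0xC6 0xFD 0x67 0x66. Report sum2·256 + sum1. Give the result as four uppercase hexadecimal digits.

FEE9

Running sums (mod 255):
  after byte 0 (0x57): sum1=87, sum2=87
  after byte 1 (0xC6): sum1=30, sum2=117
  after byte 2 (0xFD): sum1=28, sum2=145
  after byte 3 (0x67): sum1=131, sum2=21
  after byte 4 (0x66): sum1=233, sum2=254
Checksum = sum2·256 + sum1 = 254·256 + 233 = 65257 = 0xFEE9.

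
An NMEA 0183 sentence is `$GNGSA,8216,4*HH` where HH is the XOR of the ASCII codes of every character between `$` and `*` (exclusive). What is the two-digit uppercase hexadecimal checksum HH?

XOR the ASCII codes of the payload characters:
  'G' = 0x47 → acc = 0x47
  'N' = 0x4E → acc = 0x09
  'G' = 0x47 → acc = 0x4E
  'S' = 0x53 → acc = 0x1D
  'A' = 0x41 → acc = 0x5C
  ',' = 0x2C → acc = 0x70
  '8' = 0x38 → acc = 0x48
  '2' = 0x32 → acc = 0x7A
  '1' = 0x31 → acc = 0x4B
  '6' = 0x36 → acc = 0x7D
  ',' = 0x2C → acc = 0x51
  '4' = 0x34 → acc = 0x65
Checksum = 0x65.

65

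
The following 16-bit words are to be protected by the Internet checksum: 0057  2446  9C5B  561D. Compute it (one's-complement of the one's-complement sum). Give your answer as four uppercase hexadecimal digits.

E8E9

One's-complement addition (fold any carry out of bit 15 back into bit 0):
  0x0057 + 0x2446 = 0x0249D
  0x249D + 0x9C5B = 0x0C0F8
  0xC0F8 + 0x561D = 0x11715 → wrap carry → 0x1716
One's-complement sum = 0x1716.
Checksum = ~0x1716 & 0xFFFF = 0xE8E9.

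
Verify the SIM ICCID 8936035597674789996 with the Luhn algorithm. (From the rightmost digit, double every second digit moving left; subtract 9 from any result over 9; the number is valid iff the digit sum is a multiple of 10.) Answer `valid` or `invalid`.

valid

From the right, keep odd positions and double even positions (subtract 9 from any doubled value over 9):
  doubled (positions 2,4,...): 9 9 5 5 5 1 6 3 9 → sum 52
  kept (positions 1,3,...): 6 9 8 4 6 9 5 0 3 8 → sum 58
Total = 110.
110 mod 10 = 0, so the number is valid.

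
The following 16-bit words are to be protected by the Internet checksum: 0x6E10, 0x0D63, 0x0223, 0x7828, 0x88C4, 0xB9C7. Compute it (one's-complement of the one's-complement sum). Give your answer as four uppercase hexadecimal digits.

One's-complement addition (fold any carry out of bit 15 back into bit 0):
  0x6E10 + 0x0D63 = 0x07B73
  0x7B73 + 0x0223 = 0x07D96
  0x7D96 + 0x7828 = 0x0F5BE
  0xF5BE + 0x88C4 = 0x17E82 → wrap carry → 0x7E83
  0x7E83 + 0xB9C7 = 0x1384A → wrap carry → 0x384B
One's-complement sum = 0x384B.
Checksum = ~0x384B & 0xFFFF = 0xC7B4.

C7B4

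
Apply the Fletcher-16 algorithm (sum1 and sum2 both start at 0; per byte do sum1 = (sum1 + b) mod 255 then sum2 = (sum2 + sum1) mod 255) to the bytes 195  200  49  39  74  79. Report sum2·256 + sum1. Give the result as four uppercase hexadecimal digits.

Running sums (mod 255):
  after byte 0 (195): sum1=195, sum2=195
  after byte 1 (200): sum1=140, sum2=80
  after byte 2 (49): sum1=189, sum2=14
  after byte 3 (39): sum1=228, sum2=242
  after byte 4 (74): sum1=47, sum2=34
  after byte 5 (79): sum1=126, sum2=160
Checksum = sum2·256 + sum1 = 160·256 + 126 = 41086 = 0xA07E.

A07E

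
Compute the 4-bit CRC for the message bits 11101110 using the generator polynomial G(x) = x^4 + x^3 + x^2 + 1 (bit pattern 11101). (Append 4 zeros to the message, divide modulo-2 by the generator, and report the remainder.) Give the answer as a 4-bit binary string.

Append 4 zeros: 111011100000. Divide by 11101 (XOR where the leading bit is 1):
  pos 0: 11101 XOR 11101 = 00000
  pos 5: 11000 XOR 11101 = 00101
  pos 7: 10100 XOR 11101 = 01001
Remainder (last 4 bits) = 1001. This is the CRC / FCS.

1001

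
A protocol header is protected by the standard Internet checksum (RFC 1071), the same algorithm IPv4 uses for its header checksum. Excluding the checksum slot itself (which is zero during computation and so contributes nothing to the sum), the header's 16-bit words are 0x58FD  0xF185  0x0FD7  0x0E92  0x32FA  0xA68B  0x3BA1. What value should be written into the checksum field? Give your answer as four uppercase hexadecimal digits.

One's-complement addition (fold any carry out of bit 15 back into bit 0):
  0x58FD + 0xF185 = 0x14A82 → wrap carry → 0x4A83
  0x4A83 + 0x0FD7 = 0x05A5A
  0x5A5A + 0x0E92 = 0x068EC
  0x68EC + 0x32FA = 0x09BE6
  0x9BE6 + 0xA68B = 0x14271 → wrap carry → 0x4272
  0x4272 + 0x3BA1 = 0x07E13
One's-complement sum = 0x7E13.
Checksum = ~0x7E13 & 0xFFFF = 0x81EC.

81EC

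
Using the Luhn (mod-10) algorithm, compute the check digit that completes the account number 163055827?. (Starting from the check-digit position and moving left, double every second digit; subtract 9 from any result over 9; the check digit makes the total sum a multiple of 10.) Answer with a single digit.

6

Partial digits right→left: 7 2 8 5 5 0 3 6 1
Double every second digit counting from the check-digit position (so the 1st, 3rd, 5th, ... of the partial from the right).
  doubled (with −9 where >9): 5 7 1 6 2 → sum 21
  kept as-is: 2 5 0 6 → sum 13
Total = 21 + 13 = 34.
Check digit = (10 − (34 mod 10)) mod 10 = 6.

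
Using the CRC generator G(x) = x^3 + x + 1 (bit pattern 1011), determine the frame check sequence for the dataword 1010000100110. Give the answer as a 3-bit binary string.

Append 3 zeros: 1010000100110000. Divide by 1011 (XOR where the leading bit is 1):
  pos 0: 1010 XOR 1011 = 0001
  pos 3: 1000 XOR 1011 = 0011
  pos 5: 1110 XOR 1011 = 0101
  pos 6: 1010 XOR 1011 = 0001
  pos 9: 1110 XOR 1011 = 0101
  pos 10: 1010 XOR 1011 = 0001
Remainder (last 3 bits) = 100. This is the CRC / FCS.

100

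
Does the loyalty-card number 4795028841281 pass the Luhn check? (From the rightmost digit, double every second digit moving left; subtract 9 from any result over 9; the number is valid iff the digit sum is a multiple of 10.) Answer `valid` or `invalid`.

invalid

From the right, keep odd positions and double even positions (subtract 9 from any doubled value over 9):
  doubled (positions 2,4,...): 7 2 7 4 1 5 → sum 26
  kept (positions 1,3,...): 1 2 4 8 0 9 4 → sum 28
Total = 54.
54 mod 10 = 4, so the number is invalid.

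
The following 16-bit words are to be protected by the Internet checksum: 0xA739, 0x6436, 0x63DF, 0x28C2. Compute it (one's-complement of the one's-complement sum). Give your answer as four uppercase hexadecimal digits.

One's-complement addition (fold any carry out of bit 15 back into bit 0):
  0xA739 + 0x6436 = 0x10B6F → wrap carry → 0x0B70
  0x0B70 + 0x63DF = 0x06F4F
  0x6F4F + 0x28C2 = 0x09811
One's-complement sum = 0x9811.
Checksum = ~0x9811 & 0xFFFF = 0x67EE.

67EE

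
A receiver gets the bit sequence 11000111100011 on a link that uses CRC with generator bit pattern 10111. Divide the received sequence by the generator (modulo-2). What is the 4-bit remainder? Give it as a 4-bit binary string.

0000

Modulo-2 division of 11000111100011 by 10111:
  pos 0: 11000 XOR 10111 = 01111
  pos 1: 11111 XOR 10111 = 01000
  pos 2: 10001 XOR 10111 = 00110
  pos 4: 11011 XOR 10111 = 01100
  pos 5: 11000 XOR 10111 = 01111
  pos 6: 11110 XOR 10111 = 01001
  pos 7: 10010 XOR 10111 = 00101
  pos 9: 10111 XOR 10111 = 00000
Remainder = 0000 (zero — the frame passes the CRC check).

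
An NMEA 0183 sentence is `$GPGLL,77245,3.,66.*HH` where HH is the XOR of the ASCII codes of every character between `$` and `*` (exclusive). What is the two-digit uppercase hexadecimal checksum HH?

7C

XOR the ASCII codes of the payload characters:
  'G' = 0x47 → acc = 0x47
  'P' = 0x50 → acc = 0x17
  'G' = 0x47 → acc = 0x50
  'L' = 0x4C → acc = 0x1C
  'L' = 0x4C → acc = 0x50
  ',' = 0x2C → acc = 0x7C
  '7' = 0x37 → acc = 0x4B
  '7' = 0x37 → acc = 0x7C
  '2' = 0x32 → acc = 0x4E
  '4' = 0x34 → acc = 0x7A
  '5' = 0x35 → acc = 0x4F
  ',' = 0x2C → acc = 0x63
  '3' = 0x33 → acc = 0x50
  '.' = 0x2E → acc = 0x7E
  ',' = 0x2C → acc = 0x52
  '6' = 0x36 → acc = 0x64
  '6' = 0x36 → acc = 0x52
  '.' = 0x2E → acc = 0x7C
Checksum = 0x7C.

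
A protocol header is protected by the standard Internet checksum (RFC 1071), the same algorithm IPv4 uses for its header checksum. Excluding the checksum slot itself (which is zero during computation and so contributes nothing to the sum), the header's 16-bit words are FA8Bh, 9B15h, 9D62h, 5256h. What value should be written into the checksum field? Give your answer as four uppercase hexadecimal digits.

One's-complement addition (fold any carry out of bit 15 back into bit 0):
  0xFA8B + 0x9B15 = 0x195A0 → wrap carry → 0x95A1
  0x95A1 + 0x9D62 = 0x13303 → wrap carry → 0x3304
  0x3304 + 0x5256 = 0x0855A
One's-complement sum = 0x855A.
Checksum = ~0x855A & 0xFFFF = 0x7AA5.

7AA5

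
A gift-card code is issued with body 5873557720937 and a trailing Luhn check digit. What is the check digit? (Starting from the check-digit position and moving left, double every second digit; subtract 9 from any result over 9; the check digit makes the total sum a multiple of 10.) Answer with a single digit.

4

Partial digits right→left: 7 3 9 0 2 7 7 5 5 3 7 8 5
Double every second digit counting from the check-digit position (so the 1st, 3rd, 5th, ... of the partial from the right).
  doubled (with −9 where >9): 5 9 4 5 1 5 1 → sum 30
  kept as-is: 3 0 7 5 3 8 → sum 26
Total = 30 + 26 = 56.
Check digit = (10 − (56 mod 10)) mod 10 = 4.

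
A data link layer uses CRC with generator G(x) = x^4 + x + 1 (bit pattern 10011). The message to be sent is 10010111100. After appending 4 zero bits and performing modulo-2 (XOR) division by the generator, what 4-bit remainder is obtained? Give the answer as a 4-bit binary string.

1111

Append 4 zeros: 100101111000000. Divide by 10011 (XOR where the leading bit is 1):
  pos 0: 10010 XOR 10011 = 00001
  pos 4: 11111 XOR 10011 = 01100
  pos 5: 11000 XOR 10011 = 01011
  pos 6: 10110 XOR 10011 = 00101
  pos 8: 10100 XOR 10011 = 00111
  pos 10: 11100 XOR 10011 = 01111
Remainder (last 4 bits) = 1111. This is the CRC / FCS.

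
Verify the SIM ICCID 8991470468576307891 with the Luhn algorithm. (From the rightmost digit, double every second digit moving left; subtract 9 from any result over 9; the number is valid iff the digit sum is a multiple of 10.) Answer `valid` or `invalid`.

invalid

From the right, keep odd positions and double even positions (subtract 9 from any doubled value over 9):
  doubled (positions 2,4,...): 9 5 6 5 7 8 5 2 9 → sum 56
  kept (positions 1,3,...): 1 8 0 6 5 6 0 4 9 8 → sum 47
Total = 103.
103 mod 10 = 3, so the number is invalid.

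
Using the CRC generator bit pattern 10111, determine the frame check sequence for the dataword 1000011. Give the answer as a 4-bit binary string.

Append 4 zeros: 10000110000. Divide by 10111 (XOR where the leading bit is 1):
  pos 0: 10000 XOR 10111 = 00111
  pos 2: 11111 XOR 10111 = 01000
  pos 3: 10000 XOR 10111 = 00111
  pos 5: 11100 XOR 10111 = 01011
  pos 6: 10110 XOR 10111 = 00001
Remainder (last 4 bits) = 0001. This is the CRC / FCS.

0001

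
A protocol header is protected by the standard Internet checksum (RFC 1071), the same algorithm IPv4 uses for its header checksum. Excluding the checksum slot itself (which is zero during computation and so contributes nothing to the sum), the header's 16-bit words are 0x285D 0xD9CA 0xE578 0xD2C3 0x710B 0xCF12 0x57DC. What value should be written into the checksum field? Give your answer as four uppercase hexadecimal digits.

ADA0

One's-complement addition (fold any carry out of bit 15 back into bit 0):
  0x285D + 0xD9CA = 0x10227 → wrap carry → 0x0228
  0x0228 + 0xE578 = 0x0E7A0
  0xE7A0 + 0xD2C3 = 0x1BA63 → wrap carry → 0xBA64
  0xBA64 + 0x710B = 0x12B6F → wrap carry → 0x2B70
  0x2B70 + 0xCF12 = 0x0FA82
  0xFA82 + 0x57DC = 0x1525E → wrap carry → 0x525F
One's-complement sum = 0x525F.
Checksum = ~0x525F & 0xFFFF = 0xADA0.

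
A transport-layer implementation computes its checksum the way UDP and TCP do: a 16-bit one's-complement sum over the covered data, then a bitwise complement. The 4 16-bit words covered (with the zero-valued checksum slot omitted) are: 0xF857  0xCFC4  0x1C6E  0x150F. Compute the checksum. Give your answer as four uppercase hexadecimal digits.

One's-complement addition (fold any carry out of bit 15 back into bit 0):
  0xF857 + 0xCFC4 = 0x1C81B → wrap carry → 0xC81C
  0xC81C + 0x1C6E = 0x0E48A
  0xE48A + 0x150F = 0x0F999
One's-complement sum = 0xF999.
Checksum = ~0xF999 & 0xFFFF = 0x0666.

0666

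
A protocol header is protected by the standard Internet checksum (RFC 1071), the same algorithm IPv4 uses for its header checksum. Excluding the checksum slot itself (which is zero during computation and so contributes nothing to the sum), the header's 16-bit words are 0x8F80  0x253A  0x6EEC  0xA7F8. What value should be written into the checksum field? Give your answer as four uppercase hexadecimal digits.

One's-complement addition (fold any carry out of bit 15 back into bit 0):
  0x8F80 + 0x253A = 0x0B4BA
  0xB4BA + 0x6EEC = 0x123A6 → wrap carry → 0x23A7
  0x23A7 + 0xA7F8 = 0x0CB9F
One's-complement sum = 0xCB9F.
Checksum = ~0xCB9F & 0xFFFF = 0x3460.

3460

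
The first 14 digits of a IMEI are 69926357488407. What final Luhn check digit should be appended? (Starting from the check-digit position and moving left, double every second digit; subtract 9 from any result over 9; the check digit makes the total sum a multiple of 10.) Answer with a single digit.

Partial digits right→left: 7 0 4 8 8 4 7 5 3 6 2 9 9 6
Double every second digit counting from the check-digit position (so the 1st, 3rd, 5th, ... of the partial from the right).
  doubled (with −9 where >9): 5 8 7 5 6 4 9 → sum 44
  kept as-is: 0 8 4 5 6 9 6 → sum 38
Total = 44 + 38 = 82.
Check digit = (10 − (82 mod 10)) mod 10 = 8.

8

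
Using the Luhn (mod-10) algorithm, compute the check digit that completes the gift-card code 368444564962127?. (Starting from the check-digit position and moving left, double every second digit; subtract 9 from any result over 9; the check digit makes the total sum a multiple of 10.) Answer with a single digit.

7

Partial digits right→left: 7 2 1 2 6 9 4 6 5 4 4 4 8 6 3
Double every second digit counting from the check-digit position (so the 1st, 3rd, 5th, ... of the partial from the right).
  doubled (with −9 where >9): 5 2 3 8 1 8 7 6 → sum 40
  kept as-is: 2 2 9 6 4 4 6 → sum 33
Total = 40 + 33 = 73.
Check digit = (10 − (73 mod 10)) mod 10 = 7.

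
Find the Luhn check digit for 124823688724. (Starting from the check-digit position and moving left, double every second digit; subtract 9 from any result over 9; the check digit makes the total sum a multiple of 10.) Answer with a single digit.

0

Partial digits right→left: 4 2 7 8 8 6 3 2 8 4 2 1
Double every second digit counting from the check-digit position (so the 1st, 3rd, 5th, ... of the partial from the right).
  doubled (with −9 where >9): 8 5 7 6 7 4 → sum 37
  kept as-is: 2 8 6 2 4 1 → sum 23
Total = 37 + 23 = 60.
Check digit = (10 − (60 mod 10)) mod 10 = 0.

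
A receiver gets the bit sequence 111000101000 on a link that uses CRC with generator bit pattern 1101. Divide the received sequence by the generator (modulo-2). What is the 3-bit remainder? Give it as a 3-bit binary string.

000

Modulo-2 division of 111000101000 by 1101:
  pos 0: 1110 XOR 1101 = 0011
  pos 2: 1100 XOR 1101 = 0001
  pos 5: 1101 XOR 1101 = 0000
Remainder = 000 (zero — the frame passes the CRC check).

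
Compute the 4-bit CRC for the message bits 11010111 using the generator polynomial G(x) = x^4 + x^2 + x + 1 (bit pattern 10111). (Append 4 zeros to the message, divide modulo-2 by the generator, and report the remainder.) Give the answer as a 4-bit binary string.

Append 4 zeros: 110101110000. Divide by 10111 (XOR where the leading bit is 1):
  pos 0: 11010 XOR 10111 = 01101
  pos 1: 11011 XOR 10111 = 01100
  pos 2: 11001 XOR 10111 = 01110
  pos 3: 11101 XOR 10111 = 01010
  pos 4: 10100 XOR 10111 = 00011
  pos 7: 11000 XOR 10111 = 01111
Remainder (last 4 bits) = 1111. This is the CRC / FCS.

1111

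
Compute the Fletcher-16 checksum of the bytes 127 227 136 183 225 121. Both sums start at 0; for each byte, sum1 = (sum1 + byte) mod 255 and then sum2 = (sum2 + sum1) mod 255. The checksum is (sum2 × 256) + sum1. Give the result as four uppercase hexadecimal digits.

Running sums (mod 255):
  after byte 0 (127): sum1=127, sum2=127
  after byte 1 (227): sum1=99, sum2=226
  after byte 2 (136): sum1=235, sum2=206
  after byte 3 (183): sum1=163, sum2=114
  after byte 4 (225): sum1=133, sum2=247
  after byte 5 (121): sum1=254, sum2=246
Checksum = sum2·256 + sum1 = 246·256 + 254 = 63230 = 0xF6FE.

F6FE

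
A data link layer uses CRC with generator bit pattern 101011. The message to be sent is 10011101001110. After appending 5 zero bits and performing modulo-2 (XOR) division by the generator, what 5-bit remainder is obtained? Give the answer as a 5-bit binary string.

10001

Append 5 zeros: 1001110100111000000. Divide by 101011 (XOR where the leading bit is 1):
  pos 0: 100111 XOR 101011 = 001100
  pos 2: 110001 XOR 101011 = 011010
  pos 3: 110100 XOR 101011 = 011111
  pos 4: 111110 XOR 101011 = 010101
  pos 5: 101011 XOR 101011 = 000000
  pos 11: 110000 XOR 101011 = 011011
  pos 12: 110110 XOR 101011 = 011101
  pos 13: 111010 XOR 101011 = 010001
Remainder (last 5 bits) = 10001. This is the CRC / FCS.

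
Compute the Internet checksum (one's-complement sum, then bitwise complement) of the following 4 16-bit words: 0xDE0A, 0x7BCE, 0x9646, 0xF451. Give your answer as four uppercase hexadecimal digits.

One's-complement addition (fold any carry out of bit 15 back into bit 0):
  0xDE0A + 0x7BCE = 0x159D8 → wrap carry → 0x59D9
  0x59D9 + 0x9646 = 0x0F01F
  0xF01F + 0xF451 = 0x1E470 → wrap carry → 0xE471
One's-complement sum = 0xE471.
Checksum = ~0xE471 & 0xFFFF = 0x1B8E.

1B8E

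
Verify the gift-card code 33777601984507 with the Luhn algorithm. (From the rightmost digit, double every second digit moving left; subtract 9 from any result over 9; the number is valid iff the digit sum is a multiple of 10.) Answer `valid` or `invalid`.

From the right, keep odd positions and double even positions (subtract 9 from any doubled value over 9):
  doubled (positions 2,4,...): 0 8 9 0 5 5 6 → sum 33
  kept (positions 1,3,...): 7 5 8 1 6 7 3 → sum 37
Total = 70.
70 mod 10 = 0, so the number is valid.

valid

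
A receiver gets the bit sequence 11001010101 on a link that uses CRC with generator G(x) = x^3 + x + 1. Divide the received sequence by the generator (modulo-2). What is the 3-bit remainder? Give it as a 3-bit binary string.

001

Modulo-2 division of 11001010101 by 1011:
  pos 0: 1100 XOR 1011 = 0111
  pos 1: 1111 XOR 1011 = 0100
  pos 2: 1000 XOR 1011 = 0011
  pos 4: 1110 XOR 1011 = 0101
  pos 5: 1011 XOR 1011 = 0000
Remainder = 001 (nonzero — an error is detected).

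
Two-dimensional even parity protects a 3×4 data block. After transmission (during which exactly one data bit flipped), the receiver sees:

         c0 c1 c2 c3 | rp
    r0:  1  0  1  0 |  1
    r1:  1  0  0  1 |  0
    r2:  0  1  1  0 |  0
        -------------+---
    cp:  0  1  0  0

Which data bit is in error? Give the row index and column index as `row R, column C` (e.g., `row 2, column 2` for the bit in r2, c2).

row 0, column 3

Recompute each row's even parity and compare to rp:
  r0: data parity 0, sent rp 1 → mismatch
  r1: data parity 0, sent rp 0 → ok
  r2: data parity 0, sent rp 0 → ok
Recompute each column's even parity and compare to cp:
  c0: data parity 0, sent cp 0 → ok
  c1: data parity 1, sent cp 1 → ok
  c2: data parity 0, sent cp 0 → ok
  c3: data parity 1, sent cp 0 → mismatch
Exactly one row (r0) and one column (c3) fail → the flipped bit is at their intersection.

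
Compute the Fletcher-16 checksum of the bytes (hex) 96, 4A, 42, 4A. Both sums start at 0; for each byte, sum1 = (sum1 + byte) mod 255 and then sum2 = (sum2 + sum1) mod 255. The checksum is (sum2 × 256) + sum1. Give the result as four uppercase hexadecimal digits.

086D

Running sums (mod 255):
  after byte 0 (96): sum1=150, sum2=150
  after byte 1 (4A): sum1=224, sum2=119
  after byte 2 (42): sum1=35, sum2=154
  after byte 3 (4A): sum1=109, sum2=8
Checksum = sum2·256 + sum1 = 8·256 + 109 = 2157 = 0x086D.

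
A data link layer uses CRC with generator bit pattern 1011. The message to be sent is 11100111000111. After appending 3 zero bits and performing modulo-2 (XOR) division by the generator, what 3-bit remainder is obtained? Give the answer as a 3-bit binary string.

100

Append 3 zeros: 11100111000111000. Divide by 1011 (XOR where the leading bit is 1):
  pos 0: 1110 XOR 1011 = 0101
  pos 1: 1010 XOR 1011 = 0001
  pos 4: 1111 XOR 1011 = 0100
  pos 5: 1000 XOR 1011 = 0011
  pos 7: 1100 XOR 1011 = 0111
  pos 8: 1111 XOR 1011 = 0100
  pos 9: 1001 XOR 1011 = 0010
  pos 11: 1010 XOR 1011 = 0001
Remainder (last 3 bits) = 100. This is the CRC / FCS.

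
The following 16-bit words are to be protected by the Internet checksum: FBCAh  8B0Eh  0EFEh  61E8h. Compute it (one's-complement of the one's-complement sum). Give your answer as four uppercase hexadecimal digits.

One's-complement addition (fold any carry out of bit 15 back into bit 0):
  0xFBCA + 0x8B0E = 0x186D8 → wrap carry → 0x86D9
  0x86D9 + 0x0EFE = 0x095D7
  0x95D7 + 0x61E8 = 0x0F7BF
One's-complement sum = 0xF7BF.
Checksum = ~0xF7BF & 0xFFFF = 0x0840.

0840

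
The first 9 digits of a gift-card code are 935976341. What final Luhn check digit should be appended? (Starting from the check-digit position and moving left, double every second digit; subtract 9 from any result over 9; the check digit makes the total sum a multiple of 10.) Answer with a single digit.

Partial digits right→left: 1 4 3 6 7 9 5 3 9
Double every second digit counting from the check-digit position (so the 1st, 3rd, 5th, ... of the partial from the right).
  doubled (with −9 where >9): 2 6 5 1 9 → sum 23
  kept as-is: 4 6 9 3 → sum 22
Total = 23 + 22 = 45.
Check digit = (10 − (45 mod 10)) mod 10 = 5.

5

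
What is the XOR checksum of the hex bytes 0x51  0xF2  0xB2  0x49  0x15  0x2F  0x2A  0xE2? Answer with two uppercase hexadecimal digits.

AA

XOR the bytes together:
  start with 0x51
  0x51 ⊕ 0xF2 = 0xA3
  0xA3 ⊕ 0xB2 = 0x11
  0x11 ⊕ 0x49 = 0x58
  0x58 ⊕ 0x15 = 0x4D
  0x4D ⊕ 0x2F = 0x62
  0x62 ⊕ 0x2A = 0x48
  0x48 ⊕ 0xE2 = 0xAA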